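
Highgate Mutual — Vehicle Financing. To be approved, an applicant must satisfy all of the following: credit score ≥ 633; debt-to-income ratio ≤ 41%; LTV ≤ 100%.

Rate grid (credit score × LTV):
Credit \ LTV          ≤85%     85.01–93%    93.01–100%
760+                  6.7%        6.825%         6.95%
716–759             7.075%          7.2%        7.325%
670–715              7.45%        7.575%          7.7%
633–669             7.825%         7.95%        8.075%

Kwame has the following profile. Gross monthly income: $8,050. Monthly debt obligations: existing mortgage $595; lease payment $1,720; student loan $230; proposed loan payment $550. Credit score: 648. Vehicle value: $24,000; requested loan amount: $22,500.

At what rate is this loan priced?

8.075%

Credit score 648 ≥ 633; Total monthly debts = (595 + 1,720 + 230 + 550) = 3,095. DTI: 3,095 ÷ 8,050 = 38.4%, within the 41% cap
LTV: 22,500 ÷ 24,000 = 93.8%, within 100% cap
Row: 648 falls in 633–669. Column: 93.8% falls in 93.01–100%. Rate = 8.075%.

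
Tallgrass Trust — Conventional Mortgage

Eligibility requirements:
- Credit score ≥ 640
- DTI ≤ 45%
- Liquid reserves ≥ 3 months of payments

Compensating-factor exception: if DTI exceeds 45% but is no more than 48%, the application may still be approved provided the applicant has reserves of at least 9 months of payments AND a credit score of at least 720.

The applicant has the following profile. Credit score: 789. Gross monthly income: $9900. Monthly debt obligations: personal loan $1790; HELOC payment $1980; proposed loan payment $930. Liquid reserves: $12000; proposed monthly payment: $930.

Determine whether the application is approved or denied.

Credit score 789 ≥ 640 (meets base)
Total debts = (1,790 + 1,980 + 930) = 4,700. DTI: 4,700 ÷ 9,900 = 47.5%, over the 45% base limit.
Reserves = 12,000/930 = 12.9 months ≥ 3
47.5% falls in the override range (45%–48%), so the compensating-factor test applies.
Reserves 12.9 ≥ 9 months; credit score 789 ≥ 720.
Both compensating conditions met → exception applies.

Approved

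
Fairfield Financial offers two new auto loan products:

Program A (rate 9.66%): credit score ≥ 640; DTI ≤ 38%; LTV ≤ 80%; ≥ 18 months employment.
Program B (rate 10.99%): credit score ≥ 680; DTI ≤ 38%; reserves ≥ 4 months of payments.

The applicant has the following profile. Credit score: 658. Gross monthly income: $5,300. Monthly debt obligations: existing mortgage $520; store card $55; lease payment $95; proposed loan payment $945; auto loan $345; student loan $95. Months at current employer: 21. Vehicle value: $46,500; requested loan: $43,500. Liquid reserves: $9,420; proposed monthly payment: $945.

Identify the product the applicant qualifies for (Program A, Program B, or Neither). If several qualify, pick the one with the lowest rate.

Total debts = (520 + 55 + 95 + 945 + 345 + 95) = 2,055; DTI = 2,055/5,300 = 38.8%.
LTV = 43,500/46,500 = 93.5%.
Reserves = 9,420/945 = 10.0 months.
Program A: score 658 ≥ 640; DTI 38.8% > 38%; LTV 93.5% > 80%; employment 21 ≥ 18 mo → does not qualify.
Program B: score 658 < 680; DTI 38.8% > 38%; reserves 10.0 ≥ 4 mo → does not qualify.

Neither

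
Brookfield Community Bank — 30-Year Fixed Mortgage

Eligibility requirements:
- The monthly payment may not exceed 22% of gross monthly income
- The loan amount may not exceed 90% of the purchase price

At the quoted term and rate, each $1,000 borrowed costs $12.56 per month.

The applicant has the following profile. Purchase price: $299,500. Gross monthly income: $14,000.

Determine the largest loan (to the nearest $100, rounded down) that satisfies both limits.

$245,200

Payment cap: 22% × $14,000 = $3,080/month.
At $12.56 per $1,000, that supports 3,080/12.56 × 1,000 ≈ $245,222 → $245,200.
LTV cap: 90% × $299,500 = $269,550 → $269,500.
Binding constraint: payment-to-income.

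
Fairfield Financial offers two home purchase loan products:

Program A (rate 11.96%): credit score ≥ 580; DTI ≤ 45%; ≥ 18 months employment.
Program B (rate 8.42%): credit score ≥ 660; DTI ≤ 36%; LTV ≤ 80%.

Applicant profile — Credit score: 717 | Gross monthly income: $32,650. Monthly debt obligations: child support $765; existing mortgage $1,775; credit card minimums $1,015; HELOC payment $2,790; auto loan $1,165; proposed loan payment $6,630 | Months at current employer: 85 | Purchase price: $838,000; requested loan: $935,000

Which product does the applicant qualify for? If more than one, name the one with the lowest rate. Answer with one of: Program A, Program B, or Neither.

Total debts = (765 + 1,775 + 1,015 + 2,790 + 1,165 + 6,630) = 14,140; DTI = 14,140/32,650 = 43.3%.
LTV = 935,000/838,000 = 111.6%.
Program A: score 717 ≥ 580; DTI 43.3% ≤ 45%; employment 85 ≥ 18 mo → qualifies.
Program B: score 717 ≥ 660; DTI 43.3% > 36%; LTV 111.6% > 80% → does not qualify.

Program A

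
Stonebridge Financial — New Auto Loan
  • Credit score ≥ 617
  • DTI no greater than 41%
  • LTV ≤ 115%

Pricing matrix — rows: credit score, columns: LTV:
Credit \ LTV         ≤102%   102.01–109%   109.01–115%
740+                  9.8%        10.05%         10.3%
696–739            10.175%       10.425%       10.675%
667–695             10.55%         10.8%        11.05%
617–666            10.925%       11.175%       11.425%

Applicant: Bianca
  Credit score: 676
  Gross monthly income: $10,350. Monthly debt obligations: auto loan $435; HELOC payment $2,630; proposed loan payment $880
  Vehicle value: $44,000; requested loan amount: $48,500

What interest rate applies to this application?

11.05%

Credit score 676 ≥ 617; Total monthly debts = (435 + 2,630 + 880) = 3,945. DTI: 3,945 ÷ 10,350 = 38.1%, within the 41% cap
LTV = 48,500/44,000 = 110.2% ≤ 115%
Credit 676 → row 667–695; LTV 110.2% → column 109.01–115%. Grid cell → 11.05%.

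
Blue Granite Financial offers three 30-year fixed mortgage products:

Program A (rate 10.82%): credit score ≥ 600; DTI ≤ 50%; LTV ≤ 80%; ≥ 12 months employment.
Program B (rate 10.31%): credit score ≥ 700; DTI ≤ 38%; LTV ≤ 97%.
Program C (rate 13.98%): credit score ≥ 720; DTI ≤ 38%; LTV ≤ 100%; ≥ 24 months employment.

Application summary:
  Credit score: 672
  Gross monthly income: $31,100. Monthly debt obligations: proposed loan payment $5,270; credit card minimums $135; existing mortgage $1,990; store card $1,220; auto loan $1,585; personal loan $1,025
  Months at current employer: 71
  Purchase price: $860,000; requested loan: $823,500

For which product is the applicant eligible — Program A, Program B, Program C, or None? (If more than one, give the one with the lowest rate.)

None

Total debts = (5,270 + 135 + 1,990 + 1,220 + 1,585 + 1,025) = 11,225; DTI = 11,225/31,100 = 36.1%.
LTV = 823,500/860,000 = 95.8%.
Program A: score 672 ≥ 600; DTI 36.1% ≤ 50%; LTV 95.8% > 80%; employment 71 ≥ 12 mo → does not qualify.
Program B: score 672 < 700; DTI 36.1% ≤ 38%; LTV 95.8% ≤ 97% → does not qualify.
Program C: score 672 < 720; DTI 36.1% ≤ 38%; LTV 95.8% ≤ 100%; employment 71 ≥ 24 mo → does not qualify.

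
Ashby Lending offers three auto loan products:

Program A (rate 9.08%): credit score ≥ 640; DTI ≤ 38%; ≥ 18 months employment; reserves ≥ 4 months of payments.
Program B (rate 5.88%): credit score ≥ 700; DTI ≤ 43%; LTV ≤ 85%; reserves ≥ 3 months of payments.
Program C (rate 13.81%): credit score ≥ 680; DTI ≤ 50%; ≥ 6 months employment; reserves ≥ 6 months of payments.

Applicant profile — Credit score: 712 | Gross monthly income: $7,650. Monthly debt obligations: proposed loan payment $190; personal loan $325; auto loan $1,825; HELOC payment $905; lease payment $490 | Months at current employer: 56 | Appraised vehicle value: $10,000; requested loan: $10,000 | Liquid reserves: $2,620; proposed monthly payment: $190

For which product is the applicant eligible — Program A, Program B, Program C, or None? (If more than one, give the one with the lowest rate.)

Total debts = (190 + 325 + 1,825 + 905 + 490) = 3,735; DTI = 3,735/7,650 = 48.8%.
LTV = 10,000/10,000 = 100%.
Reserves = 2,620/190 = 13.8 months.
Program A: score 712 ≥ 640; DTI 48.8% > 38%; employment 56 ≥ 18 mo; reserves 13.8 ≥ 4 mo → does not qualify.
Program B: score 712 ≥ 700; DTI 48.8% > 43%; LTV 100% > 85%; reserves 13.8 ≥ 3 mo → does not qualify.
Program C: score 712 ≥ 680; DTI 48.8% ≤ 50%; employment 56 ≥ 6 mo; reserves 13.8 ≥ 6 mo → qualifies.

Program C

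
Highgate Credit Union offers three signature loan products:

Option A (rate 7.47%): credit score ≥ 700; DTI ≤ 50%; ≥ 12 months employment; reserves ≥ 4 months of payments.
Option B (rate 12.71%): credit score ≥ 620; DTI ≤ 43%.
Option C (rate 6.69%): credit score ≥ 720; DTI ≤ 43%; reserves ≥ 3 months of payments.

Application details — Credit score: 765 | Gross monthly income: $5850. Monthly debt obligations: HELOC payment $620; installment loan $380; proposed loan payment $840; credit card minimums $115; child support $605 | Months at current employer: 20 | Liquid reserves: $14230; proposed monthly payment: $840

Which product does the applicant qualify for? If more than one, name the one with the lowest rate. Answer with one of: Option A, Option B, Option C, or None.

Total debts = (620 + 380 + 840 + 115 + 605) = 2,560; DTI = 2,560/5,850 = 43.8%.
Reserves = 14,230/840 = 16.9 months.
Option A: score 765 ≥ 700; DTI 43.8% ≤ 50%; employment 20 ≥ 12 mo; reserves 16.9 ≥ 4 mo → qualifies.
Option B: score 765 ≥ 620; DTI 43.8% > 43% → does not qualify.
Option C: score 765 ≥ 720; DTI 43.8% > 43%; reserves 16.9 ≥ 3 mo → does not qualify.

Option A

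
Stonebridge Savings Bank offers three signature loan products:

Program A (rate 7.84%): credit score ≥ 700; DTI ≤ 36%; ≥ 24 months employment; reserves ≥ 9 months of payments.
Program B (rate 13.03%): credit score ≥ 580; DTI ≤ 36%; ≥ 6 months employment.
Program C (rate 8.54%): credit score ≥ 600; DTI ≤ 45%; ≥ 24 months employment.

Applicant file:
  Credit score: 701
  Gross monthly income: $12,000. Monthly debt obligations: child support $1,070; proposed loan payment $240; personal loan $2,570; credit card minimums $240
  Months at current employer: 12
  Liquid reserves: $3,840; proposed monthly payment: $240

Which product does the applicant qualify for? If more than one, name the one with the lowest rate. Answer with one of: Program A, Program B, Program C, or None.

Program B

Total debts = (1,070 + 240 + 2,570 + 240) = 4,120; DTI = 4,120/12,000 = 34.3%.
Reserves = 3,840/240 = 16.0 months.
Program A: score 701 ≥ 700; DTI 34.3% ≤ 36%; employment 12 < 24 mo; reserves 16.0 ≥ 9 mo → does not qualify.
Program B: score 701 ≥ 580; DTI 34.3% ≤ 36%; employment 12 ≥ 6 mo → qualifies.
Program C: score 701 ≥ 600; DTI 34.3% ≤ 45%; employment 12 < 24 mo → does not qualify.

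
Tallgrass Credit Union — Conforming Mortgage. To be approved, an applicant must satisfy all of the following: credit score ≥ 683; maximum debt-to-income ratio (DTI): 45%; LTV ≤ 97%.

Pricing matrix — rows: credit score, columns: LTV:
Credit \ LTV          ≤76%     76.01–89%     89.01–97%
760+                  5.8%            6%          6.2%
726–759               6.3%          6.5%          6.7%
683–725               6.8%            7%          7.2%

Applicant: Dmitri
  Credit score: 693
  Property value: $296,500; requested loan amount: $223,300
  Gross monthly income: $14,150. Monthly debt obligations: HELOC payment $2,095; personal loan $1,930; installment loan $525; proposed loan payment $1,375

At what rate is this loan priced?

Credit score 693 ≥ 683; Total monthly debts = (2,095 + 1,930 + 525 + 1,375) = 5,925. DTI = 5,925/14,150 = 41.9% ≤ 45%
Loan-to-value = 223,300/296,500 = 75.3% — pass (97% max)
Row: 693 falls in 683–725. Column: 75.3% falls in ≤76%. Rate = 6.8%.

6.8%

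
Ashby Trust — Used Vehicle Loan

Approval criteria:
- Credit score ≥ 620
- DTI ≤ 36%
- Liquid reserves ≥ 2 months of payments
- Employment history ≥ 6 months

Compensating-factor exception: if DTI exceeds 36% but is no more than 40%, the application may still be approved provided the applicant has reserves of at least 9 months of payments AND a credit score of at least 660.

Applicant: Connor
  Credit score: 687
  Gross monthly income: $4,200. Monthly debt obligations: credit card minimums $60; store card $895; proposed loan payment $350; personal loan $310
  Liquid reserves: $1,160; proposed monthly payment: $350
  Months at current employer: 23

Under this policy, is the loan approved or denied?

Credit score 687 ≥ 620 (meets base)
Total debts = (60 + 895 + 350 + 310) = 1,615. DTI = 1,615/4,200 = 38.5% > 36% — standard DTI limit exceeded.
Liquid reserves cover 1,160/350 = 3.3 months — ≥ 2 required
Employment 23 ≥ 6 months
38.5% falls in the override range (36%–40%), so the compensating-factor test applies.
Reserves 3.3 < 9 months; credit score 687 ≥ 660.
Compensating-factor requirement not fully met.

Denied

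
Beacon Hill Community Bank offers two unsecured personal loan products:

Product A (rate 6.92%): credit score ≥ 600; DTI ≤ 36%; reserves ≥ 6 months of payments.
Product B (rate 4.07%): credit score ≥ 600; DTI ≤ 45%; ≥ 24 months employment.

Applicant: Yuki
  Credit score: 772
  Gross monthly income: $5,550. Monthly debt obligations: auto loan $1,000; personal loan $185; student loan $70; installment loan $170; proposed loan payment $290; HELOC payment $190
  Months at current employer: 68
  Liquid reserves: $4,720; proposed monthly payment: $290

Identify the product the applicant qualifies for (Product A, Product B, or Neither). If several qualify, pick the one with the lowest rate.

Total debts = (1,000 + 185 + 70 + 170 + 290 + 190) = 1,905; DTI = 1,905/5,550 = 34.3%.
Reserves = 4,720/290 = 16.3 months.
Product A: score 772 ≥ 600; DTI 34.3% ≤ 36%; reserves 16.3 ≥ 6 mo → qualifies.
Product B: score 772 ≥ 600; DTI 34.3% ≤ 45%; employment 68 ≥ 24 mo → qualifies.
Qualifying: Product A, Product B. Lowest rate is 4.07% → Product B.

Product B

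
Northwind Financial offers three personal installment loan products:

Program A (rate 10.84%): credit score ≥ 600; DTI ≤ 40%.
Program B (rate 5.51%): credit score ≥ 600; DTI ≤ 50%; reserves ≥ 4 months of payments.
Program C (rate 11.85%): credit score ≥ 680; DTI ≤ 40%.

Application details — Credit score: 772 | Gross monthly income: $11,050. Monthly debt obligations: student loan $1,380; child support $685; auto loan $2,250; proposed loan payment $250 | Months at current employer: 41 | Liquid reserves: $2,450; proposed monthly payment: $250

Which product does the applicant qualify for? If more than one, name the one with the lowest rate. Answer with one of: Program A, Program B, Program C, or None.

Total debts = (1,380 + 685 + 2,250 + 250) = 4,565; DTI = 4,565/11,050 = 41.3%.
Reserves = 2,450/250 = 9.8 months.
Program A: score 772 ≥ 600; DTI 41.3% > 40% → does not qualify.
Program B: score 772 ≥ 600; DTI 41.3% ≤ 50%; reserves 9.8 ≥ 4 mo → qualifies.
Program C: score 772 ≥ 680; DTI 41.3% > 40% → does not qualify.

Program B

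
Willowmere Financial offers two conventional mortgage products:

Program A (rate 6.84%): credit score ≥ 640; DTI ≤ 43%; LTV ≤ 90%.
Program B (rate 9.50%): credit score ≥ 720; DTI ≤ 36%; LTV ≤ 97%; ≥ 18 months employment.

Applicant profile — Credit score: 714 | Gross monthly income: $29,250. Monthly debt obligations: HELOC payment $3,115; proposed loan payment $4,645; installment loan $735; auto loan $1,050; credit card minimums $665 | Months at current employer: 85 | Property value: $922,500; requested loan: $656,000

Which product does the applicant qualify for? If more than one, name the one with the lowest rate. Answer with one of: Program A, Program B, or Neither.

Total debts = (3,115 + 4,645 + 735 + 1,050 + 665) = 10,210; DTI = 10,210/29,250 = 34.9%.
LTV = 656,000/922,500 = 71.1%.
Program A: score 714 ≥ 640; DTI 34.9% ≤ 43%; LTV 71.1% ≤ 90% → qualifies.
Program B: score 714 < 720; DTI 34.9% ≤ 36%; LTV 71.1% ≤ 97%; employment 85 ≥ 18 mo → does not qualify.

Program A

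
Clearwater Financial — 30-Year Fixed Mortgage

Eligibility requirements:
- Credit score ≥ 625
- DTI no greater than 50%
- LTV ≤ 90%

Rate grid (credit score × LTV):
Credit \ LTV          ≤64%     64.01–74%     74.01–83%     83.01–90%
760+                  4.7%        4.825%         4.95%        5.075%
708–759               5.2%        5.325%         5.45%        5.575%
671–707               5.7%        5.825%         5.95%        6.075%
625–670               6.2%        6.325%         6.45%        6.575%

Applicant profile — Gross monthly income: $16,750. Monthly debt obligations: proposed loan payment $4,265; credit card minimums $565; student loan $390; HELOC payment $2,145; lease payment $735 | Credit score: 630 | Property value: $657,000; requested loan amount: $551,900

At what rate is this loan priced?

6.575%

Credit score 630 ≥ 625; Total monthly debts = (4,265 + 565 + 390 + 2,145 + 735) = 8,100. DTI: 8,100 ÷ 16,750 = 48.4%, within the 50% cap
LTV = 551,900/657,000 = 84% ≤ 90%
Score 630 is in the 625–670 band; LTV 84% is in the 83.01–90% band → 6.575%.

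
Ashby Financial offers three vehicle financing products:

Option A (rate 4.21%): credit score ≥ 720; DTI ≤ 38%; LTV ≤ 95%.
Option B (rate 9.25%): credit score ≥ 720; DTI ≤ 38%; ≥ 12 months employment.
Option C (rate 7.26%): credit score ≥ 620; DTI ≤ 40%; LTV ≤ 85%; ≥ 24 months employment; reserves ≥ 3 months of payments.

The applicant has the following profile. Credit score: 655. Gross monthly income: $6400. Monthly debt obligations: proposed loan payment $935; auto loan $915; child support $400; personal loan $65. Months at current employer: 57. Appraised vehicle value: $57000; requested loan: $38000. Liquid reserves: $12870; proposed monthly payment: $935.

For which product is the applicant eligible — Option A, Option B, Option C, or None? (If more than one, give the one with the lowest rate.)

Total debts = (935 + 915 + 400 + 65) = 2,315; DTI = 2,315/6,400 = 36.2%.
LTV = 38,000/57,000 = 66.7%.
Reserves = 12,870/935 = 13.8 months.
Option A: score 655 < 720; DTI 36.2% ≤ 38%; LTV 66.7% ≤ 95% → does not qualify.
Option B: score 655 < 720; DTI 36.2% ≤ 38%; employment 57 ≥ 12 mo → does not qualify.
Option C: score 655 ≥ 620; DTI 36.2% ≤ 40%; LTV 66.7% ≤ 85%; employment 57 ≥ 24 mo; reserves 13.8 ≥ 3 mo → qualifies.

Option C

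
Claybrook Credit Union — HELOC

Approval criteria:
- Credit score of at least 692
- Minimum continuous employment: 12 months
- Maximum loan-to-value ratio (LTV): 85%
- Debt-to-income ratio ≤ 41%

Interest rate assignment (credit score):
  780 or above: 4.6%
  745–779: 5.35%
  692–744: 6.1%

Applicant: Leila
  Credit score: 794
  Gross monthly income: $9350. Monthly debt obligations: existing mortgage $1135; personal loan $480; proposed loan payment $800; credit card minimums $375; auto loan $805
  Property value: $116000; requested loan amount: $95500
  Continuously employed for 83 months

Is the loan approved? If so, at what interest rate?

Approved at 4.6%

Credit score 794 ≥ 692 (meets minimum)
Employment 83 ≥ 12 months
LTV: 95,500 ÷ 116,000 = 82.3%, within 85% cap
Total monthly debts = (1,135 + 480 + 800 + 375 + 805) = 3,595. DTI: 3,595 ÷ 9,350 = 38.4%, within the 41% cap
All requirements met. Score 794 falls in the 780 or above tier → 4.6%.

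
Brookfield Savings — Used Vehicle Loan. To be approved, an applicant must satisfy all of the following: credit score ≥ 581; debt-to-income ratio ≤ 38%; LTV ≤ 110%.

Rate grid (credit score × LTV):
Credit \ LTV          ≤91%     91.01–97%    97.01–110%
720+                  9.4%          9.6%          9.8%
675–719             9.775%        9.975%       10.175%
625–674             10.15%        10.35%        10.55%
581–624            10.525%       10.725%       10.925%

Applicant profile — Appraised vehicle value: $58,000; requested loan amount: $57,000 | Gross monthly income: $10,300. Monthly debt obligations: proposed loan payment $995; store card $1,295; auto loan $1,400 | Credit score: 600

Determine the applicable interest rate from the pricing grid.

10.925%

Credit score 600 ≥ 581; Total monthly debts = (995 + 1,295 + 1,400) = 3,690. DTI = 3,690/10,300 = 35.8% ≤ 38%
Loan-to-value = 57,000/58,000 = 98.3% — pass (110% max)
Credit 600 → row 581–624; LTV 98.3% → column 97.01–110%. Grid cell → 10.925%.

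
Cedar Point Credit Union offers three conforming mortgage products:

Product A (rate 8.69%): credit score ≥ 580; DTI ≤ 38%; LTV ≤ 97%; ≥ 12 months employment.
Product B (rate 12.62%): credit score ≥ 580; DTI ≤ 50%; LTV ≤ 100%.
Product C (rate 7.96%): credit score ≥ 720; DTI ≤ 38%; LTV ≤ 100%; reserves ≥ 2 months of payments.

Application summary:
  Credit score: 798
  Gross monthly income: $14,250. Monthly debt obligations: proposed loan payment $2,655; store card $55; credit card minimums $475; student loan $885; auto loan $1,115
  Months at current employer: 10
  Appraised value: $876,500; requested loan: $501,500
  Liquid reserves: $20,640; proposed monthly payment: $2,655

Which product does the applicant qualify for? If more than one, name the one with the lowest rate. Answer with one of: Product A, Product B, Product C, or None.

Product C

Total debts = (2,655 + 55 + 475 + 885 + 1,115) = 5,185; DTI = 5,185/14,250 = 36.4%.
LTV = 501,500/876,500 = 57.2%.
Reserves = 20,640/2,655 = 7.8 months.
Product A: score 798 ≥ 580; DTI 36.4% ≤ 38%; LTV 57.2% ≤ 97%; employment 10 < 12 mo → does not qualify.
Product B: score 798 ≥ 580; DTI 36.4% ≤ 50%; LTV 57.2% ≤ 100% → qualifies.
Product C: score 798 ≥ 720; DTI 36.4% ≤ 38%; LTV 57.2% ≤ 100%; reserves 7.8 ≥ 2 mo → qualifies.
Qualifying: Product B, Product C. Lowest rate is 7.96% → Product C.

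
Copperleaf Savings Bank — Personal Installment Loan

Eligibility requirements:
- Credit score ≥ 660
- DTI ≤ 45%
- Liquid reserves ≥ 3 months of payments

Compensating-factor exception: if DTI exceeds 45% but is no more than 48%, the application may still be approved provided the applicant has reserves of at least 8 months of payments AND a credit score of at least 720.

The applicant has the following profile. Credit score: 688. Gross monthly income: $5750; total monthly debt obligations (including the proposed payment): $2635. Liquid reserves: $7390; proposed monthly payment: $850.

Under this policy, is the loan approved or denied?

Denied

Credit score 688 ≥ 660 (meets base)
DTI: 2,635 ÷ 5,750 = 45.8%, over the 45% base limit.
Reserves = 7,390/850 = 8.7 months ≥ 3
45.8% falls in the override range (45%–48%), so the compensating-factor test applies.
Override check — reserves: 8.7 mo (ok); score: 688 (below 720).
Override conditions not both satisfied; exception does not apply.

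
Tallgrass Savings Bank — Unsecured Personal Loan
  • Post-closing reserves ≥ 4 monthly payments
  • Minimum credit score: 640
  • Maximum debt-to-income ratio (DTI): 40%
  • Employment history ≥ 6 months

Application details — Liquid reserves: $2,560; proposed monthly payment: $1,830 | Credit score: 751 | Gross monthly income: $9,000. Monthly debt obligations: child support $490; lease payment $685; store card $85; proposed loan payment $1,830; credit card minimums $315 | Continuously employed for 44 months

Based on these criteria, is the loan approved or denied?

Liquid reserves cover 2,560/1,830 = 1.4 months — < 4 required
Credit score 751 ≥ 640 (meets)
Total monthly debts = (490 + 685 + 85 + 1,830 + 315) = 3,405. DTI = 3,405/9,000 = 37.8% ≤ 40%
Employment 44 ≥ 6 months
Fails on reserves.

Denied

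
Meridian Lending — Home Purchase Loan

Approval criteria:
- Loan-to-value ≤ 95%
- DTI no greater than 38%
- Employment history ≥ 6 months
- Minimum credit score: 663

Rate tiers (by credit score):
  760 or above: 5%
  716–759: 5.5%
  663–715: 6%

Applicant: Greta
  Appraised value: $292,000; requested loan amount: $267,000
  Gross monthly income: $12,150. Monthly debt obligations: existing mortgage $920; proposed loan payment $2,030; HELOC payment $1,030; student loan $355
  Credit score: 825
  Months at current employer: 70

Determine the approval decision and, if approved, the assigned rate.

Credit score 825 ≥ 663 (meets minimum)
Employment 70 ≥ 6 months
Total monthly debts = (920 + 2,030 + 1,030 + 355) = 4,335. DTI = 4,335/12,150 = 35.7% ≤ 38%
LTV = 267,000/292,000 = 91.4% ≤ 95%
All requirements met. Score 825 falls in the 760 or above tier → 5%.

Approved at 5%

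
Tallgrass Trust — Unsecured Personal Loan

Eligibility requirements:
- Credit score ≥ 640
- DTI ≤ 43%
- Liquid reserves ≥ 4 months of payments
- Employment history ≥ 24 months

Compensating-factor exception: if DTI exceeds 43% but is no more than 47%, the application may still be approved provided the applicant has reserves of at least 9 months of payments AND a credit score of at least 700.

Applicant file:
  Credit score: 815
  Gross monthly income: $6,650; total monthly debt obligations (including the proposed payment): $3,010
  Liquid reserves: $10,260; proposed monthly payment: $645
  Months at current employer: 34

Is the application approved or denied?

Credit score 815 ≥ 640 (meets base)
DTI: 3,010 ÷ 6,650 = 45.3%, over the 43% base limit.
Reserves: 10,260 ÷ 645 = 15.9 months (meets 4-month minimum)
Employment 34 ≥ 24 months
DTI 45.3% is within the 43%–47% exception band; checking compensating factors.
Reserves 15.9 ≥ 9 months; credit score 815 ≥ 700.
Both compensating conditions met → exception applies.

Approved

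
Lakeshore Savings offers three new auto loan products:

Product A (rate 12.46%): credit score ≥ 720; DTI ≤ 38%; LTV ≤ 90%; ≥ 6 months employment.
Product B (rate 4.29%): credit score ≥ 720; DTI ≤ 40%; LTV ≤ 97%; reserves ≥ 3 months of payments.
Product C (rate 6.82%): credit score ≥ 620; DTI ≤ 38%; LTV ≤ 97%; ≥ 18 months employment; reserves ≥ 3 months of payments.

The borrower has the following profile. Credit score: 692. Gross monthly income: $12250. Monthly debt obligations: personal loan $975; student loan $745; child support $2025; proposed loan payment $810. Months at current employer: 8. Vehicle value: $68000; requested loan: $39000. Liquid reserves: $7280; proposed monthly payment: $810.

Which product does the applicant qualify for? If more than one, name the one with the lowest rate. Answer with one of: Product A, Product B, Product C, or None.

Total debts = (975 + 745 + 2,025 + 810) = 4,555; DTI = 4,555/12,250 = 37.2%.
LTV = 39,000/68,000 = 57.4%.
Reserves = 7,280/810 = 9.0 months.
Product A: score 692 < 720; DTI 37.2% ≤ 38%; LTV 57.4% ≤ 90%; employment 8 ≥ 6 mo → does not qualify.
Product B: score 692 < 720; DTI 37.2% ≤ 40%; LTV 57.4% ≤ 97%; reserves 9.0 ≥ 3 mo → does not qualify.
Product C: score 692 ≥ 620; DTI 37.2% ≤ 38%; LTV 57.4% ≤ 97%; employment 8 < 18 mo; reserves 9.0 ≥ 3 mo → does not qualify.

None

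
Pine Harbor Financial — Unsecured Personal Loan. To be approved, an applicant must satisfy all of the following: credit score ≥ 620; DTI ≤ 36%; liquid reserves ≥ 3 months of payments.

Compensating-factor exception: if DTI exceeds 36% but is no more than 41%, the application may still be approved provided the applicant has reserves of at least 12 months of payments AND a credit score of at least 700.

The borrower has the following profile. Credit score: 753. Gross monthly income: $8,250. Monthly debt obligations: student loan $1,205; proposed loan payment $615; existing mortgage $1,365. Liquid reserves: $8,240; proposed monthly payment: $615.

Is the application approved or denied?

Approved

Credit score 753 ≥ 620 (meets base)
Total debts = (1,205 + 615 + 1,365) = 3,185. DTI = 3,185/8,250 = 38.6% > 36% — standard DTI limit exceeded.
Liquid reserves cover 8,240/615 = 13.4 months — ≥ 3 required
38.6% falls in the override range (36%–41%), so the compensating-factor test applies.
Reserves 13.4 ≥ 12 months; credit score 753 ≥ 700.
Both compensating conditions met → exception applies.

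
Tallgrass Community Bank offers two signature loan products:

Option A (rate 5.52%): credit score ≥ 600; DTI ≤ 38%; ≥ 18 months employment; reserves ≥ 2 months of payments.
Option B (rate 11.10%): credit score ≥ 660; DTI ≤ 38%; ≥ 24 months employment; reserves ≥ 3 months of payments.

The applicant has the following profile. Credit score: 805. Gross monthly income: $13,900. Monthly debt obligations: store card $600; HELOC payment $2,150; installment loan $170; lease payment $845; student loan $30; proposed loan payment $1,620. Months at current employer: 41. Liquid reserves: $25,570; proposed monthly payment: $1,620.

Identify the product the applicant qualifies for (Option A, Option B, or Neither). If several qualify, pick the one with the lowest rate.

Neither

Total debts = (600 + 2,150 + 170 + 845 + 30 + 1,620) = 5,415; DTI = 5,415/13,900 = 39%.
Reserves = 25,570/1,620 = 15.8 months.
Option A: score 805 ≥ 600; DTI 39% > 38%; employment 41 ≥ 18 mo; reserves 15.8 ≥ 2 mo → does not qualify.
Option B: score 805 ≥ 660; DTI 39% > 38%; employment 41 ≥ 24 mo; reserves 15.8 ≥ 3 mo → does not qualify.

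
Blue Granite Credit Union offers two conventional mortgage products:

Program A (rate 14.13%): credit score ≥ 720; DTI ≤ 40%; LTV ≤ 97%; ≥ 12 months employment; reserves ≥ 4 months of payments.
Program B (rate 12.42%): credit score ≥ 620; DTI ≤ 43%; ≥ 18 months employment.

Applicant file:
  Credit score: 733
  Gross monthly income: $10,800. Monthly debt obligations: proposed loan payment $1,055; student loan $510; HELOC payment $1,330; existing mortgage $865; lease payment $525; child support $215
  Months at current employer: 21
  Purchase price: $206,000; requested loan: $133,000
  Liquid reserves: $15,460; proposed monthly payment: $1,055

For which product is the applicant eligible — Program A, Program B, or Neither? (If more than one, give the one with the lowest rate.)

Total debts = (1,055 + 510 + 1,330 + 865 + 525 + 215) = 4,500; DTI = 4,500/10,800 = 41.7%.
LTV = 133,000/206,000 = 64.6%.
Reserves = 15,460/1,055 = 14.7 months.
Program A: score 733 ≥ 720; DTI 41.7% > 40%; LTV 64.6% ≤ 97%; employment 21 ≥ 12 mo; reserves 14.7 ≥ 4 mo → does not qualify.
Program B: score 733 ≥ 620; DTI 41.7% ≤ 43%; employment 21 ≥ 18 mo → qualifies.

Program B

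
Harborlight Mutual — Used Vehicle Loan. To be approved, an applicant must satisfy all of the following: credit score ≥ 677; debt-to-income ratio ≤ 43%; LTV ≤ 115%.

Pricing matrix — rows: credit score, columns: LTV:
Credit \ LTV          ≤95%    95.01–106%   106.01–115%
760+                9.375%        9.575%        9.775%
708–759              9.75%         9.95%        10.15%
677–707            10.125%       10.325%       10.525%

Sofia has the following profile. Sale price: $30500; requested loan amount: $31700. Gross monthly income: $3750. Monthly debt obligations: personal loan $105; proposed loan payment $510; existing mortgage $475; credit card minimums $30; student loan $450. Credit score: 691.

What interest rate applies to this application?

Credit score 691 ≥ 677; Total monthly debts = (105 + 510 + 475 + 30 + 450) = 1,570. Debt-to-income = 1,570/3,750 = 41.9% — meets 43% limit
LTV: 31,700 ÷ 30,500 = 103.9%, within 115% cap
Row: 691 falls in 677–707. Column: 103.9% falls in 95.01–106%. Rate = 10.325%.

10.325%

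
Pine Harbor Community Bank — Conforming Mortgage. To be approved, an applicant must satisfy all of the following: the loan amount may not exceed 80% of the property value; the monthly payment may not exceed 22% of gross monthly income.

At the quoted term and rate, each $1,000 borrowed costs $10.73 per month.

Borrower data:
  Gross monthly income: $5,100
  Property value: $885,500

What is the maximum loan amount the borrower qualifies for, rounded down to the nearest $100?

Payment cap: 22% × $5,100 = $1,122/month.
At $10.73 per $1,000, that supports 1,122/10.73 × 1,000 ≈ $104,566 → $104,500.
LTV cap: 80% × $885,500 = $708,400 → $708,400.
Binding constraint: payment-to-income.

$104,500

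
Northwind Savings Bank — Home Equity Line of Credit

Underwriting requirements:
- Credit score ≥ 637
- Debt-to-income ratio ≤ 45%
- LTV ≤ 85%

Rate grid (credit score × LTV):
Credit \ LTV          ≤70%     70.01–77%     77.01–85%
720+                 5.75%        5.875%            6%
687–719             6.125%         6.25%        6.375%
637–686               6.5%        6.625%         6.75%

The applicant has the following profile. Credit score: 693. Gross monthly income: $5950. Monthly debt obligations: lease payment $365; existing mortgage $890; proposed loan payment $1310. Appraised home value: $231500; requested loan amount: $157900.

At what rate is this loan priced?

6.125%

Credit score 693 ≥ 637; Total monthly debts = (365 + 890 + 1,310) = 2,565. DTI: 2,565 ÷ 5,950 = 43.1%, within the 45% cap
LTV: 157,900 ÷ 231,500 = 68.2%, within 85% cap
Row: 693 falls in 687–719. Column: 68.2% falls in ≤70%. Rate = 6.125%.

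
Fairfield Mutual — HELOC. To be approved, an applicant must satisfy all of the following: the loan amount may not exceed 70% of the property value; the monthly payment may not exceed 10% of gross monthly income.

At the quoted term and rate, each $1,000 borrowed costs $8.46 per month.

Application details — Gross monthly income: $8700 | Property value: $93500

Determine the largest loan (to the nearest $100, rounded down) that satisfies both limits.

$65,400

Payment cap: 10% × $8,700 = $870/month.
At $8.46 per $1,000, that supports 870/8.46 × 1,000 ≈ $102,836 → $102,800.
LTV cap: 70% × $93,500 = $65,450 → $65,400.
Binding constraint: loan-to-value.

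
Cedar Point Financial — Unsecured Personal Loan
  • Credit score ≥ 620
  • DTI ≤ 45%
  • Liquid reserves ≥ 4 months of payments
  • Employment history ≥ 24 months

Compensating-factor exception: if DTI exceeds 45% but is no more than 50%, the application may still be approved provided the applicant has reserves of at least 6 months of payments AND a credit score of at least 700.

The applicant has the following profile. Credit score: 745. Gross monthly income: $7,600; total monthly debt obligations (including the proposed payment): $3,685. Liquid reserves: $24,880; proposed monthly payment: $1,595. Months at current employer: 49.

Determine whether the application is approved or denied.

Approved

Credit score 745 ≥ 620 (meets base)
DTI = 3,685/7,600 = 48.5% > 45% — standard DTI limit exceeded.
Reserves = 24,880/1,595 = 15.6 months ≥ 4
Employment 49 ≥ 24 months
48.5% falls in the override range (45%–50%), so the compensating-factor test applies.
Reserves 15.6 ≥ 6 months; credit score 745 ≥ 700.
Both override conditions satisfied; DTI exception granted.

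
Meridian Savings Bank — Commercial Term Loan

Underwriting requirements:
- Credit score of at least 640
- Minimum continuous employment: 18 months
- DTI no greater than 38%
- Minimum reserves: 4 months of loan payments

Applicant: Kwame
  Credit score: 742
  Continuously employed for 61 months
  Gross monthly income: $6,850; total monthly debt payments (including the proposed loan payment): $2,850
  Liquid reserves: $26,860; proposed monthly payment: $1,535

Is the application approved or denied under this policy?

Denied

Credit score 742 ≥ 640 (meets)
Employment 61 ≥ 18 months
Debt-to-income = 2,850/6,850 = 41.6% — over 38% limit
Liquid reserves cover 26,860/1,535 = 17.5 months — ≥ 4 required
Fails on DTI.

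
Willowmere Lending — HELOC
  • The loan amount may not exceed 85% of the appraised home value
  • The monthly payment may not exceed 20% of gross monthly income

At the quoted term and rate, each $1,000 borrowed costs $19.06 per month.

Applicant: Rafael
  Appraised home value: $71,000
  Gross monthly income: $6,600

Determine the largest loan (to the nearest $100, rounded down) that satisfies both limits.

$60,300

Payment cap: 20% × $6,600 = $1,320/month.
At $19.06 per $1,000, that supports 1,320/19.06 × 1,000 ≈ $69,254 → $69,200.
LTV cap: 85% × $71,000 = $60,350 → $60,300.
Binding constraint: loan-to-value.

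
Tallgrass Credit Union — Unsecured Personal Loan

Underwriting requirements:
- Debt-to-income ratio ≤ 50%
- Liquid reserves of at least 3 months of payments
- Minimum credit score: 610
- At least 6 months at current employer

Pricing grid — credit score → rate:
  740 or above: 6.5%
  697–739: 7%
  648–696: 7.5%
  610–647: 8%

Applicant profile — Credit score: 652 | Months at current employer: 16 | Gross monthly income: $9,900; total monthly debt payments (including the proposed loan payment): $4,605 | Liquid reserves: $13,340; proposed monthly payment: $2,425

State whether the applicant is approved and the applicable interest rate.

Approved at 7.5%

Credit score 652 ≥ 610 (meets minimum)
Reserves: 13,340 ÷ 2,425 = 5.5 months (meets 3-month minimum)
Employment 16 ≥ 6 months
DTI: 4,605 ÷ 9,900 = 46.5%, within the 50% cap
All requirements met. Score 652 falls in the 648–696 tier → 7.5%.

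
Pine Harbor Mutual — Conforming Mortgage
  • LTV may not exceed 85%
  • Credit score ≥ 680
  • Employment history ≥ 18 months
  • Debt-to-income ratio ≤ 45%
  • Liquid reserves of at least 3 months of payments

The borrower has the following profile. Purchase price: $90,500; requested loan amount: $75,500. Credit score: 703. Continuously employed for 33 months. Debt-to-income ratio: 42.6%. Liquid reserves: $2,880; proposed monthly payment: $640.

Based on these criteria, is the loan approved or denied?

LTV = 75,500/90,500 = 83.4% ≤ 85%
Credit score 703 ≥ 680 (meets)
Employment 33 ≥ 18 months
DTI 42.6% ≤ 45%
Reserves = 2,880/640 = 4.5 months ≥ 3
All criteria satisfied.

Approved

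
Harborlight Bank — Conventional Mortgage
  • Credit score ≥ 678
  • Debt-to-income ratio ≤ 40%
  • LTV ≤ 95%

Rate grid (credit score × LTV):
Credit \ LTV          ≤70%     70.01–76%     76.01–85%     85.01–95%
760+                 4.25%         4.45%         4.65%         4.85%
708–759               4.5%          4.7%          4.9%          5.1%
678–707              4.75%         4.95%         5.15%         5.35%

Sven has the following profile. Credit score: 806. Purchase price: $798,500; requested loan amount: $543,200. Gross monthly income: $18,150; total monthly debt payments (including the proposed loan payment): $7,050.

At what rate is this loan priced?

4.25%

Credit score 806 ≥ 678; DTI = 7,050/18,150 = 38.8% ≤ 40%
LTV: 543,200 ÷ 798,500 = 68%, within 95% cap
Row: 806 falls in 760+. Column: 68% falls in ≤70%. Rate = 4.25%.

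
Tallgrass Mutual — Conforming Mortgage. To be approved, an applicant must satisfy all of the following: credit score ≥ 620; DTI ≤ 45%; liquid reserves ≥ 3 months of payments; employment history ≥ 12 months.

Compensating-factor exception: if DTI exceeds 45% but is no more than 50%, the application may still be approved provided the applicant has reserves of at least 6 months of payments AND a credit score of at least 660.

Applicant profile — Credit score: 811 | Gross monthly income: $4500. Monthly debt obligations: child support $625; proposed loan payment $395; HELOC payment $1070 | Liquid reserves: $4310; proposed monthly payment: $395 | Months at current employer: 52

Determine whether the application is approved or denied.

Credit score 811 ≥ 620 (meets base)
Total debts = (625 + 395 + 1,070) = 2,090. DTI: 2,090 ÷ 4,500 = 46.4%, over the 45% base limit.
Liquid reserves cover 4,310/395 = 10.9 months — ≥ 3 required
Employment 52 ≥ 12 months
DTI 46.4% is within the 45%–50% exception band; checking compensating factors.
Reserves 10.9 ≥ 6 months; credit score 811 ≥ 660.
Both override conditions satisfied; DTI exception granted.

Approved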